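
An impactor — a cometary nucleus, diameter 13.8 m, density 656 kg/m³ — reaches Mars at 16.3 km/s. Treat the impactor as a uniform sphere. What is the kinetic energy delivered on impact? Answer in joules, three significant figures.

E ≈ 1.20 × 10^14 J

v = 16300 m/s.
Mass m = (π/6) ρ d³ = (π/6) × 656 × (13.8)³ = 9.027 × 10^5 kg
E = ½ m v² = 0.5 × 9.027 × 10^5 × (16300)² = 1.199 × 10^14 J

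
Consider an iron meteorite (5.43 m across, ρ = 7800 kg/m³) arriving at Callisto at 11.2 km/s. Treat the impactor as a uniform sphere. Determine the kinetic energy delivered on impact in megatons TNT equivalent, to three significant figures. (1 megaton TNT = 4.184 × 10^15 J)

v = 11200 m/s.
Mass m = (π/6) ρ d³ = (π/6) × 7800 × (5.43)³ = 6.539 × 10^5 kg
E = ½ m v² = 0.5 × 6.539 × 10^5 × (11200)² = 4.101 × 10^13 J
   = 4.101 × 10^13 / 4.184×10^15 = 9.802 × 10^-3 Mt

E ≈ 9.80 × 10^-3 Mt TNT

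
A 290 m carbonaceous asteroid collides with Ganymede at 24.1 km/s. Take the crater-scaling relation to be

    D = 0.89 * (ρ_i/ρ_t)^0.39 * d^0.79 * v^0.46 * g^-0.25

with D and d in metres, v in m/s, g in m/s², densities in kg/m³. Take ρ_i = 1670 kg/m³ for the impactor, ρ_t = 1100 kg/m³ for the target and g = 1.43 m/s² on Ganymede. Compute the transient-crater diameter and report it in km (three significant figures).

In SI units: v = 24100 m/s.
(ρ_i/ρ_t)^0.39 = (1670/1100)^0.39 = 1.177
d^0.79 = 290^0.79 = 88.16
v^0.46 = 24100^0.46 = 103.7
g^-0.25 = 1.43^-0.25 = 0.9145
D = 0.89 × 1.177 × 88.16 × 103.7 × 0.9145 = 8758 m
   = 8.758 km

D ≈ 8.76 km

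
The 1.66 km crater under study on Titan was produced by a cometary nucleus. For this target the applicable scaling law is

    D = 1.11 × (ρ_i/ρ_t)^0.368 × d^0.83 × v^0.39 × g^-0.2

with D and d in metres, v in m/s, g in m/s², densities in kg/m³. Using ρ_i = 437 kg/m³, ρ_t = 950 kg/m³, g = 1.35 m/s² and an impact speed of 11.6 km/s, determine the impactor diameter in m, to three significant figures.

Rearranging for d: d = [D / (1.11 · (437/950)^0.368 · 11600^0.39 · 1.35^-0.2)]^(1/0.83).
D = 1660 m.
(437/950)^0.368 = 0.7514
11600^0.39 = 38.47
1.35^-0.2 = 0.9417
Denominator = 1.11 × 0.7514 × 38.47 × 0.9417 = 30.22
D / 30.22 = 1660 / 30.22 = 54.93
d = 54.93^(1/0.83) = 54.93^1.2048 = 124.8 m

d ≈ 125 m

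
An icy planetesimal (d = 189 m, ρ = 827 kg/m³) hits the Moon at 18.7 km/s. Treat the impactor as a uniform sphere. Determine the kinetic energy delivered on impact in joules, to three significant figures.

v = 18700 m/s.
Mass m = (π/6) ρ d³ = (π/6) × 827 × (189)³ = 2.923 × 10^9 kg
E = ½ m v² = 0.5 × 2.923 × 10^9 × (18700)² = 5.111 × 10^17 J

E ≈ 5.11 × 10^17 J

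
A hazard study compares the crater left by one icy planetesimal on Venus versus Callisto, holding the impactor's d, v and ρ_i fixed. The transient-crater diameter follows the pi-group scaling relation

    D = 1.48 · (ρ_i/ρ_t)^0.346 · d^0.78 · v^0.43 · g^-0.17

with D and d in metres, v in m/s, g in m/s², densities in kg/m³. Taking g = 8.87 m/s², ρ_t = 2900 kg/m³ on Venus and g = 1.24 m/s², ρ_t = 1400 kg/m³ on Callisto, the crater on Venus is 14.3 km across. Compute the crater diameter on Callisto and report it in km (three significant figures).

The impactor-only factors (d, v, ρ_i) cancel in the ratio, leaving D_Callisto/D_Venus = (g_Callisto/g_Venus)^-0.17 · (ρ_t,Venus/ρ_t,Callisto)^0.346.
(1.24/8.87)^-0.17 = 0.1398^-0.17 = 1.397
(2900/1400)^0.346 = 2.071^0.346 = 1.286
Ratio = 1.397 × 1.286 = 1.797
D_Callisto = 1.797 × 14.3 km = 25.7 km

D ≈ 25.7 km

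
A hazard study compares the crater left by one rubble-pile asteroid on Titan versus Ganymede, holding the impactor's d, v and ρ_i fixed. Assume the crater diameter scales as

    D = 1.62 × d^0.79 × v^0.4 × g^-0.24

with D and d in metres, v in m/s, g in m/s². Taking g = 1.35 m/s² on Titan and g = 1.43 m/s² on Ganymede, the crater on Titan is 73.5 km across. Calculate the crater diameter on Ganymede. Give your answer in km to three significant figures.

D ≈ 72.5 km

All impactor-dependent factors cancel in the ratio, leaving D_Ganymede/D_Titan = (g_Ganymede/g_Titan)^-0.24.
(1.43/1.35)^-0.24 = 1.059^-0.24 = 0.9863
D_Ganymede = 0.9863 × 73.5 km = 72.5 km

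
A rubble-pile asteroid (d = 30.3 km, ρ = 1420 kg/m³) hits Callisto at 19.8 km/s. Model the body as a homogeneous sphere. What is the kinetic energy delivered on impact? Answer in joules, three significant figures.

d = 30300 m; v = 19800 m/s.
Mass m = (π/6) ρ d³ = (π/6) × 1420 × (30300)³ = 2.068 × 10^16 kg
E = ½ m v² = 0.5 × 2.068 × 10^16 × (19800)² = 4.054 × 10^24 J

E ≈ 4.05 × 10^24 J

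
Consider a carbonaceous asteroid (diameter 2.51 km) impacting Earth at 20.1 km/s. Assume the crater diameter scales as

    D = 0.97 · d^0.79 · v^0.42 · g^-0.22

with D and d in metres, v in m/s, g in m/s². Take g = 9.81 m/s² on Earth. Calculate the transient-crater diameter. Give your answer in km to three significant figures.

D ≈ 18.3 km

In SI units: d = 2510 m, v = 20100 m/s.
d^0.79 = 2510^0.79 = 485.0
v^0.42 = 20100^0.42 = 64.17
g^-0.22 = 9.81^-0.22 = 0.6051
D = 0.97 × 485.0 × 64.17 × 0.6051 = 18267 m
   = 18.27 km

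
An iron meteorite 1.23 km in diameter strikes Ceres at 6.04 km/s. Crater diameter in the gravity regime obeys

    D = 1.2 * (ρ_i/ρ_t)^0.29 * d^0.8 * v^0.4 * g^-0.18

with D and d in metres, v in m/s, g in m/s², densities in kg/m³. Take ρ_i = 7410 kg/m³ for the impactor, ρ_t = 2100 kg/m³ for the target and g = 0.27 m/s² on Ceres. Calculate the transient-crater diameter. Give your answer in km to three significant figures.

In SI units: d = 1230 m, v = 6040 m/s.
(ρ_i/ρ_t)^0.29 = (7410/2100)^0.29 = 1.441
d^0.8 = 1230^0.8 = 296.4
v^0.4 = 6040^0.4 = 32.54
g^-0.18 = 0.27^-0.18 = 1.266
D = 1.2 × 1.441 × 296.4 × 32.54 × 1.266 = 21114 m
   = 21.11 km

D ≈ 21.1 km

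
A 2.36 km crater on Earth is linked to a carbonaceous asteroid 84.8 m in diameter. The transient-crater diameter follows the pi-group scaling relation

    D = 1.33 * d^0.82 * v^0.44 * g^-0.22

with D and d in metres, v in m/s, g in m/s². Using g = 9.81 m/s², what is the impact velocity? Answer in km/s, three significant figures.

Rearranging for v: v = [D / (1.33 · 84.8^0.82 · 9.81^-0.22)]^(1/0.44).
D = 2360 m.
84.8^0.82 = 38.13
9.81^-0.22 = 0.6051
Denominator = 1.33 × 38.13 × 0.6051 = 30.69
D / 30.69 = 2360 / 30.69 = 76.90
v = 76.90^(1/0.44) = 76.90^2.2727 = 19326 m/s

v ≈ 19.3 km/s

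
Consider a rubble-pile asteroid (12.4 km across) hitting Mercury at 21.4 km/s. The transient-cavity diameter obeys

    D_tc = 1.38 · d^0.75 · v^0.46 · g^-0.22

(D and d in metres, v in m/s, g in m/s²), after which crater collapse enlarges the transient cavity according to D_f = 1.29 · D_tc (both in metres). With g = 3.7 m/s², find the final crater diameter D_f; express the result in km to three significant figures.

In SI: d = 12400 m, v = 21400 m/s.
d^0.75 = 12400^0.75 = 1175
v^0.46 = 21400^0.46 = 98.17
g^-0.22 = 3.7^-0.22 = 0.7499
D_tc = 1.38 × 1175 × 98.17 × 0.7499 = 1.194 × 10^5 m
D_f = 1.29 × 1.194 × 10^5 = 1.540 × 10^5 m
     = 154.0 km

D_f ≈ 154 km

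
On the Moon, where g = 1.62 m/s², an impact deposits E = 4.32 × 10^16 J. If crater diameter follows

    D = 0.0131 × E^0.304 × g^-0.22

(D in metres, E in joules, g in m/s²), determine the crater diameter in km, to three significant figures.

E^0.304 = (4.32 × 10^16)^0.304 = 1.141 × 10^5
g^-0.22 = 1.62^-0.22 = 0.8993
D = 0.0131 × 1.141 × 10^5 × 0.8993 = 1344 m
   = 1.344 km

D ≈ 1.34 km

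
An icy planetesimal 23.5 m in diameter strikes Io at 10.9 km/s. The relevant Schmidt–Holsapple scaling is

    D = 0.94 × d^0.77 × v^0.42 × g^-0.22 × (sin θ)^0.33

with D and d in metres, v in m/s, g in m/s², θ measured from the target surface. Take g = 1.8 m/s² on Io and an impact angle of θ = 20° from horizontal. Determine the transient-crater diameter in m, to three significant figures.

In SI units: v = 10900 m/s.
d^0.77 = 23.5^0.77 = 11.37
v^0.42 = 10900^0.42 = 49.63
g^-0.22 = 1.8^-0.22 = 0.8787
(sin 20°)^0.33 = 0.3420^0.33 = 0.7018
D = 0.94 × 11.37 × 49.63 × 0.8787 × 0.7018 = 327.1 m

D ≈ 327 m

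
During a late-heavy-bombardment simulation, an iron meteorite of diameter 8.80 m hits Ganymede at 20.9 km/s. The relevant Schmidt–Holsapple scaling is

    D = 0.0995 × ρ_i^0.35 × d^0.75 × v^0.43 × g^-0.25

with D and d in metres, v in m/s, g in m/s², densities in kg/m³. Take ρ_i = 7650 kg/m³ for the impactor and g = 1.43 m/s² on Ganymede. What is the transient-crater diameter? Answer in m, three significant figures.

D ≈ 766 m

In SI units: v = 20900 m/s.
ρ_i^0.35 = 7650^0.35 = 22.87
d^0.75 = 8.8^0.75 = 5.109
v^0.43 = 20900^0.43 = 72.05
g^-0.25 = 1.43^-0.25 = 0.9145
D = 0.0995 × 22.87 × 5.109 × 72.05 × 0.9145 = 766.0 m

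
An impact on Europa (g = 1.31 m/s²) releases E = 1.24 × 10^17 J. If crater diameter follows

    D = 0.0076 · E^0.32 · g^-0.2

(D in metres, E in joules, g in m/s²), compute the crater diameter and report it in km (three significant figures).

D ≈ 2.12 km

E^0.32 = (1.24 × 10^17)^0.32 = 2.950 × 10^5
g^-0.2 = 1.31^-0.2 = 0.9474
D = 0.0076 × 2.950 × 10^5 × 0.9474 = 2124 m
   = 2.124 km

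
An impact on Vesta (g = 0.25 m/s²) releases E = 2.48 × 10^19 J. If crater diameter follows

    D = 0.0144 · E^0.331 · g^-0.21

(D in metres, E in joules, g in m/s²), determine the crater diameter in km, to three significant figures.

D ≈ 50.6 km

E^0.331 = (2.48 × 10^19)^0.331 = 2.628 × 10^6
g^-0.21 = 0.25^-0.21 = 1.338
D = 0.0144 × 2.628 × 10^6 × 1.338 = 50634 m
   = 50.63 km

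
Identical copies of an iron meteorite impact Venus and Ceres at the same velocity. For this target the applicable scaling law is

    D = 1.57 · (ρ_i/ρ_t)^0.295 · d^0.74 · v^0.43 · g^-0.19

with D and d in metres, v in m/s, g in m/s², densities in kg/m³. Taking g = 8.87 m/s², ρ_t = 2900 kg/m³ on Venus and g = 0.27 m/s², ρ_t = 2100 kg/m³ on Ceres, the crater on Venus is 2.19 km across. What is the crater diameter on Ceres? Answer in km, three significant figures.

The impactor-only factors (d, v, ρ_i) cancel in the ratio, leaving D_Ceres/D_Venus = (g_Ceres/g_Venus)^-0.19 · (ρ_t,Venus/ρ_t,Ceres)^0.295.
(0.27/8.87)^-0.19 = 0.03044^-0.19 = 1.942
(2900/2100)^0.295 = 1.381^0.295 = 1.100
Ratio = 1.942 × 1.100 = 2.136
D_Ceres = 2.136 × 2.19 km = 4.68 km

D ≈ 4.68 km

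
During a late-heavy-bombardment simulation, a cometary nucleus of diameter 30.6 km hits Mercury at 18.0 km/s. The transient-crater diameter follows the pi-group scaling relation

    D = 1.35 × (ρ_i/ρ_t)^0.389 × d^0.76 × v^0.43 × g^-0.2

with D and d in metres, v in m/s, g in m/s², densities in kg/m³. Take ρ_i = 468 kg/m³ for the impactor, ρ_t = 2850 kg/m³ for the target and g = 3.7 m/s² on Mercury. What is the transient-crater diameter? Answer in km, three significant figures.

D ≈ 89.2 km

In SI units: d = 30600 m, v = 18000 m/s.
(ρ_i/ρ_t)^0.389 = (468/2850)^0.389 = 0.4952
d^0.76 = 30600^0.76 = 2565
v^0.43 = 18000^0.43 = 67.57
g^-0.2 = 3.7^-0.2 = 0.7698
D = 1.35 × 0.4952 × 2565 × 67.57 × 0.7698 = 89194 m
   = 89.19 km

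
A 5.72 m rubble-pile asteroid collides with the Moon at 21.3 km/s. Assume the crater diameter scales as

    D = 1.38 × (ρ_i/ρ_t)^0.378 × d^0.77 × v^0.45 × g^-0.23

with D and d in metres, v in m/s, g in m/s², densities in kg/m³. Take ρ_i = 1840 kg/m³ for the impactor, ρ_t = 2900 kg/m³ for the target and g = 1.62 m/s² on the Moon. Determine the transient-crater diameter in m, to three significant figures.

D ≈ 353 m

In SI units: v = 21300 m/s.
(ρ_i/ρ_t)^0.378 = (1840/2900)^0.378 = 0.8420
d^0.77 = 5.72^0.77 = 3.830
v^0.45 = 21300^0.45 = 88.67
g^-0.23 = 1.62^-0.23 = 0.8950
D = 1.38 × 0.8420 × 3.830 × 88.67 × 0.8950 = 353.2 m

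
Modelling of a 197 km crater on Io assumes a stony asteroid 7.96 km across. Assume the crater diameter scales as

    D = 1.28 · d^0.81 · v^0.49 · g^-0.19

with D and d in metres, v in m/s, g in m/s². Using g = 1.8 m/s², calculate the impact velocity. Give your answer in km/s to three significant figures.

v ≈ 17.2 km/s

Rearranging for v: v = [D / (1.28 · 7960^0.81 · 1.8^-0.19)]^(1/0.49).
D = 197000 m.
7960^0.81 = 1445
1.8^-0.19 = 0.8943
Denominator = 1.28 × 1445 × 0.8943 = 1654
D / 1654 = 197000 / 1654 = 119.1
v = 119.1^(1/0.49) = 119.1^2.0408 = 17239 m/s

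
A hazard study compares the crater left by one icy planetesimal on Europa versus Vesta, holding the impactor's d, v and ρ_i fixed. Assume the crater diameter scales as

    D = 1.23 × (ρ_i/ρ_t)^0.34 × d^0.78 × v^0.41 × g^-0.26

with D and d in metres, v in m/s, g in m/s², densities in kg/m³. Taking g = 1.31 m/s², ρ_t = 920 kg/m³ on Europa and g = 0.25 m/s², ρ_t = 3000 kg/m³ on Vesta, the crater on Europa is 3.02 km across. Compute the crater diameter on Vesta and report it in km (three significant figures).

The impactor-only factors (d, v, ρ_i) cancel in the ratio, leaving D_Vesta/D_Europa = (g_Vesta/g_Europa)^-0.26 · (ρ_t,Europa/ρ_t,Vesta)^0.34.
(0.25/1.31)^-0.26 = 0.1908^-0.26 = 1.538
(920/3000)^0.34 = 0.3067^0.34 = 0.6691
Ratio = 1.538 × 0.6691 = 1.029
D_Vesta = 1.029 × 3.02 km = 3.11 km

D ≈ 3.11 km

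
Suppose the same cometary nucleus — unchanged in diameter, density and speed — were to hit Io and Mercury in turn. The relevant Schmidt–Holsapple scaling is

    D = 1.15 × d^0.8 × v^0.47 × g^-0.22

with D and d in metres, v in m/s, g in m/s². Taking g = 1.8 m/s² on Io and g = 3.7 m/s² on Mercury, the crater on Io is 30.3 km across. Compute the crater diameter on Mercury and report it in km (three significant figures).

All impactor-dependent factors cancel in the ratio, leaving D_Mercury/D_Io = (g_Mercury/g_Io)^-0.22.
(3.7/1.8)^-0.22 = 2.056^-0.22 = 0.8534
D_Mercury = 0.8534 × 30.3 km = 25.9 km

D ≈ 25.9 km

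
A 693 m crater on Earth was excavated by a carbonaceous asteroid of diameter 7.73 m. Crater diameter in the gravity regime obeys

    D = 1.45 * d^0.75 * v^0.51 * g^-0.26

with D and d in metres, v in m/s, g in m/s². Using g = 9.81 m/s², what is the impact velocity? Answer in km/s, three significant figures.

Rearranging for v: v = [D / (1.45 · 7.73^0.75 · 9.81^-0.26)]^(1/0.51).
7.73^0.75 = 4.636
9.81^-0.26 = 0.5523
Denominator = 1.45 × 4.636 × 0.5523 = 3.713
D / 3.713 = 693 / 3.713 = 186.6
v = 186.6^(1/0.51) = 186.6^1.9608 = 28366 m/s

v ≈ 28.4 km/s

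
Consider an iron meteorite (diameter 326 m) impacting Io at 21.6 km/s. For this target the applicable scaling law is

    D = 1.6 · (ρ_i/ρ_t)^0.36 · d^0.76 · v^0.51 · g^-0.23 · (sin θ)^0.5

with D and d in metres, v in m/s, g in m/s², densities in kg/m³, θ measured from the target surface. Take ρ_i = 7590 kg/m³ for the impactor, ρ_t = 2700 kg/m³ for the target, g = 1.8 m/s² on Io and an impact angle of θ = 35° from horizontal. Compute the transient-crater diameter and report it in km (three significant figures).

In SI units: v = 21600 m/s.
(ρ_i/ρ_t)^0.36 = (7590/2700)^0.36 = 1.451
d^0.76 = 326^0.76 = 81.29
v^0.51 = 21600^0.51 = 162.4
g^-0.23 = 1.8^-0.23 = 0.8735
(sin 35°)^0.5 = 0.5736^0.5 = 0.7574
D = 1.6 × 1.451 × 81.29 × 162.4 × 0.8735 × 0.7574 = 20277 m
   = 20.28 km

D ≈ 20.3 km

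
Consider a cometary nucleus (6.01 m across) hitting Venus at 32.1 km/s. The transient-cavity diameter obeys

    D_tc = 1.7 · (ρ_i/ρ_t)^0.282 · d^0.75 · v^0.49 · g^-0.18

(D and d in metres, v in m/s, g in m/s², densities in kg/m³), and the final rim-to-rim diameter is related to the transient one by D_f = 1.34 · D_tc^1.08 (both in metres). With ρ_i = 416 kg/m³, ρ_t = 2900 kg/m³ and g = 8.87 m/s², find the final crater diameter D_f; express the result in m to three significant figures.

D_f ≈ 892 m

v = 32100 m/s.
(ρ_i/ρ_t)^0.282 = (416/2900)^0.282 = 0.5783
d^0.75 = 6.01^0.75 = 3.838
v^0.49 = 32100^0.49 = 161.5
g^-0.18 = 8.87^-0.18 = 0.6751
D_tc = 1.7 × 0.5783 × 3.838 × 161.5 × 0.6751 = 411.4 m
D_f = 1.34 × (411.4)^1.08 = 892.3 m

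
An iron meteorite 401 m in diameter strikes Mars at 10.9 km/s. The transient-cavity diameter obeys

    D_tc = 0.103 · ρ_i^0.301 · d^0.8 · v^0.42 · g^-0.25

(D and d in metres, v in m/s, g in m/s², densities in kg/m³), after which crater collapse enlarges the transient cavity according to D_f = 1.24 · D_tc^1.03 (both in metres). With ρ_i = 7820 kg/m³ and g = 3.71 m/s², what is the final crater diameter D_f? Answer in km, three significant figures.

D_f ≈ 10.7 km

v = 10900 m/s.
ρ_i^0.301 = 7820^0.301 = 14.85
d^0.8 = 401^0.8 = 120.9
v^0.42 = 10900^0.42 = 49.63
g^-0.25 = 3.71^-0.25 = 0.7205
D_tc = 0.103 × 14.85 × 120.9 × 49.63 × 0.7205 = 6613 m
D_f = 1.24 × (6613)^1.03 = 10677 m
     = 10.68 km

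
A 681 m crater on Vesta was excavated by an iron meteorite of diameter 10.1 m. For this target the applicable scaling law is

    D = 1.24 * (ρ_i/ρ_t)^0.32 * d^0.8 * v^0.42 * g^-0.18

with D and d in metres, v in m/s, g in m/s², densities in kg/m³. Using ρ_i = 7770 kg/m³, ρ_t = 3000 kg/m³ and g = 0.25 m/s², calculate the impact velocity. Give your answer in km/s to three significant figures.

v ≈ 10.9 km/s

Rearranging for v: v = [D / (1.24 · (7770/3000)^0.32 · 10.1^0.8 · 0.25^-0.18)]^(1/0.42).
(7770/3000)^0.32 = 1.356
10.1^0.8 = 6.360
0.25^-0.18 = 1.283
Denominator = 1.24 × 1.356 × 6.360 × 1.283 = 13.72
D / 13.72 = 681 / 13.72 = 49.64
v = 49.64^(1/0.42) = 49.64^2.381 = 10909 m/s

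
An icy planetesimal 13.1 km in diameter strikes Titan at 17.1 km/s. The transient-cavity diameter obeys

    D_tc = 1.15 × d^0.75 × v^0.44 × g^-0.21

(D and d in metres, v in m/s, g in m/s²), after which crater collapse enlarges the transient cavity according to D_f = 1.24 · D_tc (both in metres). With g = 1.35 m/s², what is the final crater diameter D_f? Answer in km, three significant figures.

In SI: d = 13100 m, v = 17100 m/s.
d^0.75 = 13100^0.75 = 1224
v^0.44 = 17100^0.44 = 72.86
g^-0.21 = 1.35^-0.21 = 0.9389
D_tc = 1.15 × 1224 × 72.86 × 0.9389 = 96290 m
D_f = 1.24 × 96290 = 1.194 × 10^5 m
     = 119.4 km

D_f ≈ 119 km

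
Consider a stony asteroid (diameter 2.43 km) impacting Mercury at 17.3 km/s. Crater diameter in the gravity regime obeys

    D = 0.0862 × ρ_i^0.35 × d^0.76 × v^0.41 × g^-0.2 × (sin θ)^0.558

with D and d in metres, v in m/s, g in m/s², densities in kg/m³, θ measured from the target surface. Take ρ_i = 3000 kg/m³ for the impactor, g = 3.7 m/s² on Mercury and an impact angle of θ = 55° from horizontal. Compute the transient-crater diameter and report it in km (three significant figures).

D ≈ 20.0 km

In SI units: d = 2430 m, v = 17300 m/s.
ρ_i^0.35 = 3000^0.35 = 16.48
d^0.76 = 2430^0.76 = 374.2
v^0.41 = 17300^0.41 = 54.65
g^-0.2 = 3.7^-0.2 = 0.7698
(sin 55°)^0.558 = 0.8192^0.558 = 0.8947
D = 0.0862 × 16.48 × 374.2 × 54.65 × 0.7698 × 0.8947 = 20008 m
   = 20.01 km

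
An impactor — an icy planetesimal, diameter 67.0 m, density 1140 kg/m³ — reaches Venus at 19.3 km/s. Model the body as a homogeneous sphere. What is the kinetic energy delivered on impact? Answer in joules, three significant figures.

v = 19300 m/s.
Mass m = (π/6) ρ d³ = (π/6) × 1140 × (67)³ = 1.795 × 10^8 kg
E = ½ m v² = 0.5 × 1.795 × 10^8 × (19300)² = 3.343 × 10^16 J

E ≈ 3.34 × 10^16 J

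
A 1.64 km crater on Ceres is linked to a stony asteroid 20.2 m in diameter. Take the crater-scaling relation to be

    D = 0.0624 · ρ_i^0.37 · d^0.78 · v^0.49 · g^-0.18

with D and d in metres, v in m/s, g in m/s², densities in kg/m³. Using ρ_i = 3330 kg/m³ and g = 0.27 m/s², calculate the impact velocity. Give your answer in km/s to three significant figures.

v ≈ 11.8 km/s

Rearranging for v: v = [D / (0.0624 · 3330^0.37 · 20.2^0.78 · 0.27^-0.18)]^(1/0.49).
D = 1640 m.
3330^0.37 = 20.11
20.2^0.78 = 10.43
0.27^-0.18 = 1.266
Denominator = 0.0624 × 20.11 × 10.43 × 1.266 = 16.57
D / 16.57 = 1640 / 16.57 = 98.97
v = 98.97^(1/0.49) = 98.97^2.0408 = 11815 m/s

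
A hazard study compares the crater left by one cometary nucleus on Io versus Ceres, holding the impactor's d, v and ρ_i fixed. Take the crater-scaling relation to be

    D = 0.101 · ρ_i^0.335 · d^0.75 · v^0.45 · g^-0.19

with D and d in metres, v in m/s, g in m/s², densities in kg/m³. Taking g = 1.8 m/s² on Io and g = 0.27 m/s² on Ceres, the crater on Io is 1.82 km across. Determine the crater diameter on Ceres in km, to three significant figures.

All impactor-dependent factors cancel in the ratio, leaving D_Ceres/D_Io = (g_Ceres/g_Io)^-0.19.
(0.27/1.8)^-0.19 = 0.1500^-0.19 = 1.434
D_Ceres = 1.434 × 1.82 km = 2.61 km

D ≈ 2.61 km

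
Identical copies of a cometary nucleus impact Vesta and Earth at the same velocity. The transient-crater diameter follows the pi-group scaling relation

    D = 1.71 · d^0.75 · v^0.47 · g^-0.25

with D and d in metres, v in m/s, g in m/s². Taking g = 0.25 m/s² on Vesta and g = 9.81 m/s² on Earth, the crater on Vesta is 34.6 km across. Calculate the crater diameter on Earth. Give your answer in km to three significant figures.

D ≈ 13.8 km

All impactor-dependent factors cancel in the ratio, leaving D_Earth/D_Vesta = (g_Earth/g_Vesta)^-0.25.
(9.81/0.25)^-0.25 = 39.24^-0.25 = 0.3995
D_Earth = 0.3995 × 34.6 km = 13.8 km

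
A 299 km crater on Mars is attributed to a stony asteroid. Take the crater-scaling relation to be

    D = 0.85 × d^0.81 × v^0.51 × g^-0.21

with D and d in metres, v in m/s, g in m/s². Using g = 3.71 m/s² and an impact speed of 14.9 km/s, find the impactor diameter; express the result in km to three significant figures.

d ≈ 23.3 km

Rearranging for d: d = [D / (0.85 · 14900^0.51 · 3.71^-0.21)]^(1/0.81).
D = 299000 m.
14900^0.51 = 134.4
3.71^-0.21 = 0.7593
Denominator = 0.85 × 134.4 × 0.7593 = 86.74
D / 86.74 = 299000 / 86.74 = 3447
d = 3447^(1/0.81) = 3447^1.2346 = 23298 m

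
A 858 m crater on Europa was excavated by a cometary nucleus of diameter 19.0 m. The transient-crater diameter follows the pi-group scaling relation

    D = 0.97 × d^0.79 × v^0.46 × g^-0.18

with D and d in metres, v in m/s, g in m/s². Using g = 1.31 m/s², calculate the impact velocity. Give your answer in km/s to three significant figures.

Rearranging for v: v = [D / (0.97 · 19^0.79 · 1.31^-0.18)]^(1/0.46).
19^0.79 = 10.24
1.31^-0.18 = 0.9526
Denominator = 0.97 × 10.24 × 0.9526 = 9.462
D / 9.462 = 858 / 9.462 = 90.68
v = 90.68^(1/0.46) = 90.68^2.1739 = 18007 m/s

v ≈ 18.0 km/s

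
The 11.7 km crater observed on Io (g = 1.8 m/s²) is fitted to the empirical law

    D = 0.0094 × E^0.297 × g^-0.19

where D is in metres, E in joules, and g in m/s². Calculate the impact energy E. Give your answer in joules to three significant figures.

E ≈ 4.85 × 10^20 J

Rearranging: E = [D / (0.0094 · g^-0.19)]^(1/0.297).
D = 11700 m.
g^-0.19 = 1.8^-0.19 = 0.8943
D / (0.0094 × 0.8943) = 11700 / (8.406 × 10^-3) = 1.392 × 10^6
E = (1.392 × 10^6)^3.367 = 4.849 × 10^20 J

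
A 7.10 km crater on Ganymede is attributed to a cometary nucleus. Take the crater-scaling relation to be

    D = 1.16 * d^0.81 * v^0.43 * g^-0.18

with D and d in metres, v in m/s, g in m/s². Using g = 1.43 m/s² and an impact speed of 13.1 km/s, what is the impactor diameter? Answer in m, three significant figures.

Rearranging for d: d = [D / (1.16 · 13100^0.43 · 1.43^-0.18)]^(1/0.81).
D = 7100 m.
13100^0.43 = 58.94
1.43^-0.18 = 0.9376
Denominator = 1.16 × 58.94 × 0.9376 = 64.10
D / 64.10 = 7100 / 64.10 = 110.8
d = 110.8^(1/0.81) = 110.8^1.2346 = 334.3 m

d ≈ 334 m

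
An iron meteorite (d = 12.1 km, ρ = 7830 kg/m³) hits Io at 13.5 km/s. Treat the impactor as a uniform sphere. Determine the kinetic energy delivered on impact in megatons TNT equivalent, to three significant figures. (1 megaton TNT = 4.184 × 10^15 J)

d = 12100 m; v = 13500 m/s.
Mass m = (π/6) ρ d³ = (π/6) × 7830 × (12100)³ = 7.263 × 10^15 kg
E = ½ m v² = 0.5 × 7.263 × 10^15 × (13500)² = 6.618 × 10^23 J
   = 6.618 × 10^23 / 4.184×10^15 = 1.582 × 10^8 Mt

E ≈ 1.58 × 10^8 Mt TNT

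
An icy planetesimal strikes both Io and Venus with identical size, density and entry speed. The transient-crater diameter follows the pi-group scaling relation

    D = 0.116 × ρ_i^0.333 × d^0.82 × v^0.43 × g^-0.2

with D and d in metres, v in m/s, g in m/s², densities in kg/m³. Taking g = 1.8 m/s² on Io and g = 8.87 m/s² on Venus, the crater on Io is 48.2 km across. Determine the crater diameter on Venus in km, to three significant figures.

All impactor-dependent factors cancel in the ratio, leaving D_Venus/D_Io = (g_Venus/g_Io)^-0.2.
(8.87/1.8)^-0.2 = 4.928^-0.2 = 0.7269
D_Venus = 0.7269 × 48.2 km = 35.0 km

D ≈ 35.0 km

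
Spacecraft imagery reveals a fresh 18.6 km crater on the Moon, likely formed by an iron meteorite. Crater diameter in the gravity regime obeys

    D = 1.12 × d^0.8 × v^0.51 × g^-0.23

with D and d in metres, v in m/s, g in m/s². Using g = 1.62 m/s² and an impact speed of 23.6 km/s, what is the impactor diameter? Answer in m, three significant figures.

Rearranging for d: d = [D / (1.12 · 23600^0.51 · 1.62^-0.23)]^(1/0.8).
D = 18600 m.
23600^0.51 = 169.9
1.62^-0.23 = 0.8950
Denominator = 1.12 × 169.9 × 0.8950 = 170.3
D / 170.3 = 18600 / 170.3 = 109.2
d = 109.2^(1/0.8) = 109.2^1.25 = 353.0 m

d ≈ 353 m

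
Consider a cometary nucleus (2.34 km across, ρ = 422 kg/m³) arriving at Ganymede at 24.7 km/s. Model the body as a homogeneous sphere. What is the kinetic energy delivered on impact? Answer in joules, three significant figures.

E ≈ 8.64 × 10^20 J

d = 2340 m; v = 24700 m/s.
Mass m = (π/6) ρ d³ = (π/6) × 422 × (2340)³ = 2.831 × 10^12 kg
E = ½ m v² = 0.5 × 2.831 × 10^12 × (24700)² = 8.636 × 10^20 J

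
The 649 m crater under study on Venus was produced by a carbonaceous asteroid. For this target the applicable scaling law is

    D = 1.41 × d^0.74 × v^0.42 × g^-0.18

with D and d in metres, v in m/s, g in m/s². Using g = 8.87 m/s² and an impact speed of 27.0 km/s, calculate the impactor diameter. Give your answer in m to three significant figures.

Rearranging for d: d = [D / (1.41 · 27000^0.42 · 8.87^-0.18)]^(1/0.74).
27000^0.42 = 72.64
8.87^-0.18 = 0.6751
Denominator = 1.41 × 72.64 × 0.6751 = 69.15
D / 69.15 = 649 / 69.15 = 9.385
d = 9.385^(1/0.74) = 9.385^1.3514 = 20.61 m

d ≈ 20.6 m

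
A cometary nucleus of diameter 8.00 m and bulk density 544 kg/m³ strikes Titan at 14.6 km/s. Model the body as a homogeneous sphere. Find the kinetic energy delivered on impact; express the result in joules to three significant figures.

E ≈ 1.55 × 10^13 J

v = 14600 m/s.
Mass m = (π/6) ρ d³ = (π/6) × 544 × (8)³ = 1.458 × 10^5 kg
E = ½ m v² = 0.5 × 1.458 × 10^5 × (14600)² = 1.554 × 10^13 J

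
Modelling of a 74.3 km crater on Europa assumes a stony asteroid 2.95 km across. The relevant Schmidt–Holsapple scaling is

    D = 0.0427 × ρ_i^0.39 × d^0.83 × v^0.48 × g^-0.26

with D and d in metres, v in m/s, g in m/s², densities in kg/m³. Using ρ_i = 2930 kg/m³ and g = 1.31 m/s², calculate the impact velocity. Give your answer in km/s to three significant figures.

v ≈ 17.7 km/s

Rearranging for v: v = [D / (0.0427 · 2930^0.39 · 2950^0.83 · 1.31^-0.26)]^(1/0.48).
D = 74300 m.
2930^0.39 = 22.49
2950^0.83 = 758.5
1.31^-0.26 = 0.9322
Denominator = 0.0427 × 22.49 × 758.5 × 0.9322 = 679.0
D / 679.0 = 74300 / 679.0 = 109.4
v = 109.4^(1/0.48) = 109.4^2.0833 = 17696 m/s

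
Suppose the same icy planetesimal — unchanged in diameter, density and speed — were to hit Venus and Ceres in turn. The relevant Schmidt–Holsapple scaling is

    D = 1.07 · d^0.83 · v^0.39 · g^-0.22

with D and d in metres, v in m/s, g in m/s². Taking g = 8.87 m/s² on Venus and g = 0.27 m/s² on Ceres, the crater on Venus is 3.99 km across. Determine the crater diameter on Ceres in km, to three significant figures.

D ≈ 8.60 km

All impactor-dependent factors cancel in the ratio, leaving D_Ceres/D_Venus = (g_Ceres/g_Venus)^-0.22.
(0.27/8.87)^-0.22 = 0.03044^-0.22 = 2.156
D_Ceres = 2.156 × 3.99 km = 8.60 km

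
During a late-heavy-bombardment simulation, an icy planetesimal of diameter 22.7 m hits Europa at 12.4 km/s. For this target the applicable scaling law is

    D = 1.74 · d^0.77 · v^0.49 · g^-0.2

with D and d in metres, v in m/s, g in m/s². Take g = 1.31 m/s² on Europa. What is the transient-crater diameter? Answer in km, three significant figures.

D ≈ 1.85 km

In SI units: v = 12400 m/s.
d^0.77 = 22.7^0.77 = 11.07
v^0.49 = 12400^0.49 = 101.3
g^-0.2 = 1.31^-0.2 = 0.9474
D = 1.74 × 11.07 × 101.3 × 0.9474 = 1849 m
   = 1.849 km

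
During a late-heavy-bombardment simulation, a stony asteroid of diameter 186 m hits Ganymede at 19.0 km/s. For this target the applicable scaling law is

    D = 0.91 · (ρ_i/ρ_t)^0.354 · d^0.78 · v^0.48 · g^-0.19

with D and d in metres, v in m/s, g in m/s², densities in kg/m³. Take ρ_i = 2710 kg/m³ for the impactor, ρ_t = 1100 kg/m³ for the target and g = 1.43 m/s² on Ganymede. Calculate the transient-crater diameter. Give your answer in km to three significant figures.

In SI units: v = 19000 m/s.
(ρ_i/ρ_t)^0.354 = (2710/1100)^0.354 = 1.376
d^0.78 = 186^0.78 = 58.91
v^0.48 = 19000^0.48 = 113.2
g^-0.19 = 1.43^-0.19 = 0.9343
D = 0.91 × 1.376 × 58.91 × 113.2 × 0.9343 = 7802 m
   = 7.802 km

D ≈ 7.80 km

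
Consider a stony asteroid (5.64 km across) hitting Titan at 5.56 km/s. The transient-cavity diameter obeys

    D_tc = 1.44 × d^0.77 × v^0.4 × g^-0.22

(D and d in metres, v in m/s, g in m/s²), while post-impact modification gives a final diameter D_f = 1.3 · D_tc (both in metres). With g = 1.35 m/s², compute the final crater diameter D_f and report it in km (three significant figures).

In SI: d = 5640 m, v = 5560 m/s.
d^0.77 = 5640^0.77 = 773.5
v^0.4 = 5560^0.4 = 31.48
g^-0.22 = 1.35^-0.22 = 0.9361
D_tc = 1.44 × 773.5 × 31.48 × 0.9361 = 32820 m
D_f = 1.3 × 32820 = 42666 m
     = 42.67 km

D_f ≈ 42.7 km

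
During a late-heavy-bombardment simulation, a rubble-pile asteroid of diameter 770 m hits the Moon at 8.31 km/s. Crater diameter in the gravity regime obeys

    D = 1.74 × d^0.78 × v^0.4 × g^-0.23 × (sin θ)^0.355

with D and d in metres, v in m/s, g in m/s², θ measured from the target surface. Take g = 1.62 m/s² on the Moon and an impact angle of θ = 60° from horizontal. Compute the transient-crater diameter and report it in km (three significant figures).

In SI units: v = 8310 m/s.
d^0.78 = 770^0.78 = 178.4
v^0.4 = 8310^0.4 = 36.97
g^-0.23 = 1.62^-0.23 = 0.8950
(sin 60°)^0.355 = 0.8660^0.355 = 0.9502
D = 1.74 × 178.4 × 36.97 × 0.8950 × 0.9502 = 9760 m
   = 9.760 km

D ≈ 9.76 km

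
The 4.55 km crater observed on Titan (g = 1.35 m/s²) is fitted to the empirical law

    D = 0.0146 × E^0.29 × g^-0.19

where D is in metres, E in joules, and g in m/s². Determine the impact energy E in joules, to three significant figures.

E ≈ 1.07 × 10^19 J

Rearranging: E = [D / (0.0146 · g^-0.19)]^(1/0.29).
D = 4550 m.
g^-0.19 = 1.35^-0.19 = 0.9446
D / (0.0146 × 0.9446) = 4550 / (0.01379) = 3.299 × 10^5
E = (3.299 × 10^5)^3.4483 = 1.069 × 10^19 J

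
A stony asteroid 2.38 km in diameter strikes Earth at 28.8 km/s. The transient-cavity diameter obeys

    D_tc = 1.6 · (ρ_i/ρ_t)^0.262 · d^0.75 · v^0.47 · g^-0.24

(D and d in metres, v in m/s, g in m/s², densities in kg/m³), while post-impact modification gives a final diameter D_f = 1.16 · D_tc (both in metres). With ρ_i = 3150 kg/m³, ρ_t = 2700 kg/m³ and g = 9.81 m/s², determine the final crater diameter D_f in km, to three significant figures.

D_f ≈ 47.5 km

In SI: d = 2380 m, v = 28800 m/s.
(ρ_i/ρ_t)^0.262 = (3150/2700)^0.262 = 1.041
d^0.75 = 2380^0.75 = 340.7
v^0.47 = 28800^0.47 = 124.7
g^-0.24 = 9.81^-0.24 = 0.5781
D_tc = 1.6 × 1.041 × 340.7 × 124.7 × 0.5781 = 40910 m
D_f = 1.16 × 40910 = 47456 m
     = 47.46 km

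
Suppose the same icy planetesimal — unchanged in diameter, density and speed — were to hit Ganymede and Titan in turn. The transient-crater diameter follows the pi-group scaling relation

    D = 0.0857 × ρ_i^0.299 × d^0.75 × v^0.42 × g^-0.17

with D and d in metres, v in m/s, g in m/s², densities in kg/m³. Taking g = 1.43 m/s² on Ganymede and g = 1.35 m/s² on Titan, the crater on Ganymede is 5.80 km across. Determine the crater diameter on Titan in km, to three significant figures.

All impactor-dependent factors cancel in the ratio, leaving D_Titan/D_Ganymede = (g_Titan/g_Ganymede)^-0.17.
(1.35/1.43)^-0.17 = 0.9441^-0.17 = 1.010
D_Titan = 1.010 × 5.80 km = 5.86 km

D ≈ 5.86 km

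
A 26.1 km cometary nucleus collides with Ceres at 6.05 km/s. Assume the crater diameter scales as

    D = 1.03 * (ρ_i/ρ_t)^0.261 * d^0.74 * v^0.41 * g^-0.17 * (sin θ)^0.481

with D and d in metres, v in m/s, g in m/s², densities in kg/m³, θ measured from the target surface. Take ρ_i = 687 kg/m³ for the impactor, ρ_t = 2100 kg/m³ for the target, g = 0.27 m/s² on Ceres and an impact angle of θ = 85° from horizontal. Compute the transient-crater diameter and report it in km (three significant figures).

In SI units: d = 26100 m, v = 6050 m/s.
(ρ_i/ρ_t)^0.261 = (687/2100)^0.261 = 0.7470
d^0.74 = 26100^0.74 = 1855
v^0.41 = 6050^0.41 = 35.52
g^-0.17 = 0.27^-0.17 = 1.249
(sin 85°)^0.481 = 0.9962^0.481 = 0.9982
D = 1.03 × 0.7470 × 1855 × 35.52 × 1.249 × 0.9982 = 63205 m
   = 63.21 km

D ≈ 63.2 km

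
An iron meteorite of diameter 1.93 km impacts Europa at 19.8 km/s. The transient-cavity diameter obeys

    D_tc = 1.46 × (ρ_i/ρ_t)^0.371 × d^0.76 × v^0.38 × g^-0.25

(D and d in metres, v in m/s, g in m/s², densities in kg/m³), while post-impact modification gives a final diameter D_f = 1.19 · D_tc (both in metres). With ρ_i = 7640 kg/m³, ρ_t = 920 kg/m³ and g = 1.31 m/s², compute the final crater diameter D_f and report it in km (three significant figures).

In SI: d = 1930 m, v = 19800 m/s.
(ρ_i/ρ_t)^0.371 = (7640/920)^0.371 = 2.193
d^0.76 = 1930^0.76 = 314.1
v^0.38 = 19800^0.38 = 42.93
g^-0.25 = 1.31^-0.25 = 0.9347
D_tc = 1.46 × 2.193 × 314.1 × 42.93 × 0.9347 = 40350 m
D_f = 1.19 × 40350 = 48016 m
     = 48.02 km

D_f ≈ 48.0 km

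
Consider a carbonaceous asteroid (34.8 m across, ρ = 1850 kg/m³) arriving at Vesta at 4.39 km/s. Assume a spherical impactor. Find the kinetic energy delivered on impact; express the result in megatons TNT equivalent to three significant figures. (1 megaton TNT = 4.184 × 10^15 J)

E ≈ 0.0940 Mt TNT

v = 4390 m/s.
Mass m = (π/6) ρ d³ = (π/6) × 1850 × (34.8)³ = 4.082 × 10^7 kg
E = ½ m v² = 0.5 × 4.082 × 10^7 × (4390)² = 3.933 × 10^14 J
   = 3.933 × 10^14 / 4.184×10^15 = 0.09400 Mt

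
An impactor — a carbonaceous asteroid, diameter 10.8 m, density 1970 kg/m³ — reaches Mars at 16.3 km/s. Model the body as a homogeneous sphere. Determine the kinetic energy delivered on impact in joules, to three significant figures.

v = 16300 m/s.
Mass m = (π/6) ρ d³ = (π/6) × 1970 × (10.8)³ = 1.299 × 10^6 kg
E = ½ m v² = 0.5 × 1.299 × 10^6 × (16300)² = 1.726 × 10^14 J

E ≈ 1.73 × 10^14 J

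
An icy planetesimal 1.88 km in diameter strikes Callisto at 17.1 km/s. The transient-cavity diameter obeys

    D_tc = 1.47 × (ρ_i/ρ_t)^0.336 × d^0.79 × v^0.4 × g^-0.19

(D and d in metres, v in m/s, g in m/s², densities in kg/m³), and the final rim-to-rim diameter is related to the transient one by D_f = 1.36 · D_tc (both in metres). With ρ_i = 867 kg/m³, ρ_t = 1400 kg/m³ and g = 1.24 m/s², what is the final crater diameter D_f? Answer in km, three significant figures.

D_f ≈ 31.1 km

In SI: d = 1880 m, v = 17100 m/s.
(ρ_i/ρ_t)^0.336 = (867/1400)^0.336 = 0.8513
d^0.79 = 1880^0.79 = 386.0
v^0.4 = 17100^0.4 = 49.34
g^-0.19 = 1.24^-0.19 = 0.9600
D_tc = 1.47 × 0.8513 × 386.0 × 49.34 × 0.9600 = 22880 m
D_f = 1.36 × 22880 = 31117 m
     = 31.12 km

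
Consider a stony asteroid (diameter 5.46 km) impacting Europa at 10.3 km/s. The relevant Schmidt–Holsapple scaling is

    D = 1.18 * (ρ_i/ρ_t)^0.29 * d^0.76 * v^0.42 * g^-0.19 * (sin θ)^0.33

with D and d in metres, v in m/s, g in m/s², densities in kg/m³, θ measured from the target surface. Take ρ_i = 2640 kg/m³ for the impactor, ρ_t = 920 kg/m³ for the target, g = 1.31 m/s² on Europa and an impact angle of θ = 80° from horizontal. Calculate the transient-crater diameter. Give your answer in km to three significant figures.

In SI units: d = 5460 m, v = 10300 m/s.
(ρ_i/ρ_t)^0.29 = (2640/920)^0.29 = 1.358
d^0.76 = 5460^0.76 = 692.3
v^0.42 = 10300^0.42 = 48.46
g^-0.19 = 1.31^-0.19 = 0.9500
(sin 80°)^0.33 = 0.9848^0.33 = 0.9950
D = 1.18 × 1.358 × 692.3 × 48.46 × 0.9500 × 0.9950 = 50817 m
   = 50.82 km

D ≈ 50.8 km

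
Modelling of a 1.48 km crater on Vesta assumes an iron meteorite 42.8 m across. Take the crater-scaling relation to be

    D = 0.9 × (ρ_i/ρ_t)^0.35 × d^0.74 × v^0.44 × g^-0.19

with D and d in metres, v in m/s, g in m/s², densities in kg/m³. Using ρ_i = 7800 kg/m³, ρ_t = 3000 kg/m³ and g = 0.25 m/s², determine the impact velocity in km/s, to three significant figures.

Rearranging for v: v = [D / (0.9 · (7800/3000)^0.35 · 42.8^0.74 · 0.25^-0.19)]^(1/0.44).
D = 1480 m.
(7800/3000)^0.35 = 1.397
42.8^0.74 = 16.12
0.25^-0.19 = 1.301
Denominator = 0.9 × 1.397 × 16.12 × 1.301 = 26.37
D / 26.37 = 1480 / 26.37 = 56.12
v = 56.12^(1/0.44) = 56.12^2.2727 = 9445 m/s

v ≈ 9.45 km/s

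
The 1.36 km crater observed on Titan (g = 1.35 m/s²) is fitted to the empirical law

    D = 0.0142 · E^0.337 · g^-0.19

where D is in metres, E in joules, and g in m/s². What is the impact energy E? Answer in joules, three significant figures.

E ≈ 7.16 × 10^14 J

Rearranging: E = [D / (0.0142 · g^-0.19)]^(1/0.337).
D = 1360 m.
g^-0.19 = 1.35^-0.19 = 0.9446
D / (0.0142 × 0.9446) = 1360 / (0.01341) = 1.014 × 10^5
E = (1.014 × 10^5)^2.9674 = 7.160 × 10^14 J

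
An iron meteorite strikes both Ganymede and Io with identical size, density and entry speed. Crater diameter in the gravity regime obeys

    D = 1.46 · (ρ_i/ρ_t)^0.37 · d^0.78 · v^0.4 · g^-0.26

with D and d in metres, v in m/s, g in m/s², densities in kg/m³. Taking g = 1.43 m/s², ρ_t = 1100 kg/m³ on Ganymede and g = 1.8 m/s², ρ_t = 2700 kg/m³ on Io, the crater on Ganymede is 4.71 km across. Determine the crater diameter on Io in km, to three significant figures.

The impactor-only factors (d, v, ρ_i) cancel in the ratio, leaving D_Io/D_Ganymede = (g_Io/g_Ganymede)^-0.26 · (ρ_t,Ganymede/ρ_t,Io)^0.37.
(1.8/1.43)^-0.26 = 1.259^-0.26 = 0.9419
(1100/2700)^0.37 = 0.4074^0.37 = 0.7173
Ratio = 0.9419 × 0.7173 = 0.6756
D_Io = 0.6756 × 4.71 km = 3.18 km

D ≈ 3.18 km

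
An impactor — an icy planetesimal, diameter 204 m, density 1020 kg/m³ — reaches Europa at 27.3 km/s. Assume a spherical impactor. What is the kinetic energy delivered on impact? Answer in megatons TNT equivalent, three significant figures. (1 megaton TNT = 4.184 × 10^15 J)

E ≈ 404 Mt TNT

v = 27300 m/s.
Mass m = (π/6) ρ d³ = (π/6) × 1020 × (204)³ = 4.534 × 10^9 kg
E = ½ m v² = 0.5 × 4.534 × 10^9 × (27300)² = 1.690 × 10^18 J
   = 1.690 × 10^18 / 4.184×10^15 = 403.9 Mt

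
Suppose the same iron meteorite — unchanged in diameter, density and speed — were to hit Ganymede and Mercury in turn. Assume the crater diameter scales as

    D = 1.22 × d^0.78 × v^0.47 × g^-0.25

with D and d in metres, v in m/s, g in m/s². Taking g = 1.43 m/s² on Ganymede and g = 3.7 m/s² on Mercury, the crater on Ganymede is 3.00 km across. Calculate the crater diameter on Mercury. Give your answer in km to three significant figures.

D ≈ 2.37 km

All impactor-dependent factors cancel in the ratio, leaving D_Mercury/D_Ganymede = (g_Mercury/g_Ganymede)^-0.25.
(3.7/1.43)^-0.25 = 2.587^-0.25 = 0.7885
D_Mercury = 0.7885 × 3.00 km = 2.37 km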